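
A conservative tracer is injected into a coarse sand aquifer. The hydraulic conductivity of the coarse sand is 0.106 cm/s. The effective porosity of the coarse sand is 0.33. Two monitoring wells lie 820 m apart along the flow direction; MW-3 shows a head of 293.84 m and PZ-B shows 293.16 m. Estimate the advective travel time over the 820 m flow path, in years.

Convert K: 0.106 cm/s × 864 = 91.58 m/day.
Hydraulic gradient i = (293.84 − 293.16) / 820 = 0.68 / 820 = 0.0008293.
Darcy flux q = K · i = 91.58 × 0.0008293 = 0.07595 m/day.
Seepage velocity v = q / n_e = 0.07595 / 0.33 = 0.2301 m/day.
Travel time t = L / v = 820 / 0.2301 = 3563 days = 9.755 years.

9.75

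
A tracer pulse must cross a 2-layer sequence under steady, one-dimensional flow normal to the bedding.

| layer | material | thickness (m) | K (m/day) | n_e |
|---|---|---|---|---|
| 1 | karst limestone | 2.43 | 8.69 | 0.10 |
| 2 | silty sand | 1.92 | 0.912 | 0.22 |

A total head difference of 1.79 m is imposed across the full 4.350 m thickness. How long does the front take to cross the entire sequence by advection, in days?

0.887

With flow normal to the layers, continuity requires the same specific discharge q through every layer.
Σ(b_i/K_i) = 2.43/8.69 + 1.92/0.912 = 2.385 d.
q = Δh / Σ(b_i/K_i) = 1.79 / 2.385 = 0.7506 m/day.
In each layer the seepage velocity is v_i = q/n_i, so the layer transit time is t_i = b_i·n_i / q:
  layer 1 (karst limestone): t_1 = 2.43 × 0.10 / 0.7506 = 0.3238 d
  layer 2 (silty sand): t_2 = 1.92 × 0.22 / 0.7506 = 0.5628 d
Total t = Σ t_i = 0.8865 days.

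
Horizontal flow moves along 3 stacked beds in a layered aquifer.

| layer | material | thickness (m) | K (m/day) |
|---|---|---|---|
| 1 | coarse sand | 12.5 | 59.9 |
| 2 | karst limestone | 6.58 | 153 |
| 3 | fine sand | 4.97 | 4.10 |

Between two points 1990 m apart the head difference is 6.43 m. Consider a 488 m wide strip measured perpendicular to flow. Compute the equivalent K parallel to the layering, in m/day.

73.8

Flow is parallel to layering, so each bed carries its own Darcy discharge and the transmissivities add.
Σ(K_i·b_i) = 59.9×12.5 + 153×6.58 + 4.10×4.97 = 1776 m²/day.
Total thickness b = 24.05 m, so K_eq = Σ(K_i·b_i)/b = 73.84 m/day.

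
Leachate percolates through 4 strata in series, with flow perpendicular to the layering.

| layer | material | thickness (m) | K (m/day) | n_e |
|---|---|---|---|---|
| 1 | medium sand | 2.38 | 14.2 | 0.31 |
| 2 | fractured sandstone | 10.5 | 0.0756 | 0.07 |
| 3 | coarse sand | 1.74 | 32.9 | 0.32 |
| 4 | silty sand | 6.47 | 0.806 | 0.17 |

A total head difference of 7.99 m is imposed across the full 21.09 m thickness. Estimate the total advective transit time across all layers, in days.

57.6

With flow normal to the layers, continuity requires the same specific discharge q through every layer.
Σ(b_i/K_i) = 2.38/14.2 + 10.5/0.0756 + 1.74/32.9 + 6.47/0.806 = 147.1 d.
q = Δh / Σ(b_i/K_i) = 7.99 / 147.1 = 0.05430 m/day.
In each layer the seepage velocity is v_i = q/n_i, so the layer transit time is t_i = b_i·n_i / q:
  layer 1 (medium sand): t_1 = 2.38 × 0.31 / 0.05430 = 13.59 d
  layer 2 (fractured sandstone): t_2 = 10.5 × 0.07 / 0.05430 = 13.54 d
  layer 3 (coarse sand): t_3 = 1.74 × 0.32 / 0.05430 = 10.25 d
  layer 4 (silty sand): t_4 = 6.47 × 0.17 / 0.05430 = 20.25 d
Total t = Σ t_i = 57.63 days.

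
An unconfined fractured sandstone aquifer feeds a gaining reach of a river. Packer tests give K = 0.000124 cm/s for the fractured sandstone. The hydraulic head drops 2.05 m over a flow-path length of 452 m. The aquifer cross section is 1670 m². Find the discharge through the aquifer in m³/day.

0.811

Convert K: 0.000124 cm/s × 864 = 0.1071 m/day.
Hydraulic gradient i = Δh / L = 2.05 / 452 = 0.004535.
Darcy's law: Q = K · A · i = 0.1071 × 1670 × 0.004535 = 0.8115 m³/day.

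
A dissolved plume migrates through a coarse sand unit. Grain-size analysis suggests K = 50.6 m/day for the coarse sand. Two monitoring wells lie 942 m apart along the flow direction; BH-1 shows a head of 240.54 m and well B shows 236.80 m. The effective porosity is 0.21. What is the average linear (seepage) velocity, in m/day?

Hydraulic gradient i = (240.54 − 236.80) / 942 = 3.74 / 942 = 0.003970.
Darcy flux q = K · i = 50.60 × 0.003970 = 0.2009 m/day.
Seepage velocity v = q / n_e = 0.2009 / 0.21 = 0.9566 m/day.

0.957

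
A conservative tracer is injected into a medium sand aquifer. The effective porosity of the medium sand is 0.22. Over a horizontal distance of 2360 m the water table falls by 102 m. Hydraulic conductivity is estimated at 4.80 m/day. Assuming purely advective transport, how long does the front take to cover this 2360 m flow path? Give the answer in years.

6.85

Hydraulic gradient i = Δh / L = 102 / 2360 = 0.04322.
Darcy flux q = K · i = 4.800 × 0.04322 = 0.2075 m/day.
Seepage velocity v = q / n_e = 0.2075 / 0.22 = 0.9430 m/day.
Travel time t = L / v = 2360 / 0.9430 = 2503 days = 6.852 years.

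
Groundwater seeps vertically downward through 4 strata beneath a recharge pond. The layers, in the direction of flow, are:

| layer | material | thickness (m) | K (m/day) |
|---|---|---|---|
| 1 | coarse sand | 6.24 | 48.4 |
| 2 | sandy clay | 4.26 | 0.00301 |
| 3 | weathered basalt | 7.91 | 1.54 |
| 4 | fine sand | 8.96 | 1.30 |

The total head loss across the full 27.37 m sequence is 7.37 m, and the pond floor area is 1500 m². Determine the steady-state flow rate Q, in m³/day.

Flow is perpendicular to layering, so the layers act in series and the equivalent K is the thickness-weighted harmonic mean.
Total thickness L = 6.24 + 4.26 + 7.91 + 8.96 = 27.37 m.
Σ(b_i/K_i) = 6.24/48.4 + 4.26/0.00301 + 7.91/1.54 + 8.96/1.30 = 1427 d.
K_eq = L / Σ(b_i/K_i) = 27.37 / 1427 = 0.01917 m/day.
Q = K_eq · A · (Δh/L) = 0.01917 × 1500 × (7.37/27.37) = 7.745 m³/day.

7.74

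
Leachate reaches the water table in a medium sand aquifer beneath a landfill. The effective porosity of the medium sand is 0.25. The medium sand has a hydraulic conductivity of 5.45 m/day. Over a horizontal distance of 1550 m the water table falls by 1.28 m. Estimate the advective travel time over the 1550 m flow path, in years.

236

Hydraulic gradient i = Δh / L = 1.28 / 1550 = 0.0008258.
Darcy flux q = K · i = 5.450 × 0.0008258 = 0.004501 m/day.
Seepage velocity v = q / n_e = 0.004501 / 0.25 = 0.01800 m/day.
Travel time t = L / v = 1550 / 0.01800 = 86099 days = 235.7 years.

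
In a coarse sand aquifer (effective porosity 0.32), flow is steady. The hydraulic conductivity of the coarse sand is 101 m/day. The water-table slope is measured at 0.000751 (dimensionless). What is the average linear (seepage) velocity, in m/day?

0.237

Hydraulic gradient i = 0.000751.
Darcy flux q = K · i = 101.0 × 0.0007510 = 0.07585 m/day.
Seepage velocity v = q / n_e = 0.07585 / 0.32 = 0.2370 m/day.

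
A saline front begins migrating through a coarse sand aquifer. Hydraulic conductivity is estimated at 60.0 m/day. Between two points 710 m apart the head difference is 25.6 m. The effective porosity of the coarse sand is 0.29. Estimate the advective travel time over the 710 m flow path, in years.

0.261

Hydraulic gradient i = Δh / L = 25.6 / 710 = 0.03606.
Darcy flux q = K · i = 60.00 × 0.03606 = 2.163 m/day.
Seepage velocity v = q / n_e = 2.163 / 0.29 = 7.460 m/day.
Travel time t = L / v = 710 / 7.460 = 95.18 days = 0.2606 years.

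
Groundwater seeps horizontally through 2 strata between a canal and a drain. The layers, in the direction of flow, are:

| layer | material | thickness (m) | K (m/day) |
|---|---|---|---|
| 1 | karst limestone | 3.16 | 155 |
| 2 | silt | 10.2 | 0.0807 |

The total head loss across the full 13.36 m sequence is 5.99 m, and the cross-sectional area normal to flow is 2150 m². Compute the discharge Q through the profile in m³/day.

Flow is perpendicular to layering, so the layers act in series and the equivalent K is the thickness-weighted harmonic mean.
Total thickness L = 3.16 + 10.2 = 13.36 m.
Σ(b_i/K_i) = 3.16/155 + 10.2/0.0807 = 126.4 d.
K_eq = L / Σ(b_i/K_i) = 13.36 / 126.4 = 0.1057 m/day.
Q = K_eq · A · (Δh/L) = 0.1057 × 2150 × (5.99/13.36) = 101.9 m³/day.

102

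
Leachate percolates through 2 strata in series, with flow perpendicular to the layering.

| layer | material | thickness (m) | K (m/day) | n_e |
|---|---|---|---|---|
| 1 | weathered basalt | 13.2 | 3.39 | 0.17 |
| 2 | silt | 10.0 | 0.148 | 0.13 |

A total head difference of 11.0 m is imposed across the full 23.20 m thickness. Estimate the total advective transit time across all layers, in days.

23.0

With flow normal to the layers, continuity requires the same specific discharge q through every layer.
Σ(b_i/K_i) = 13.2/3.39 + 10.0/0.148 = 71.46 d.
q = Δh / Σ(b_i/K_i) = 11.0 / 71.46 = 0.1539 m/day.
In each layer the seepage velocity is v_i = q/n_i, so the layer transit time is t_i = b_i·n_i / q:
  layer 1 (weathered basalt): t_1 = 13.2 × 0.17 / 0.1539 = 14.58 d
  layer 2 (silt): t_2 = 10.0 × 0.13 / 0.1539 = 8.445 d
Total t = Σ t_i = 23.02 days.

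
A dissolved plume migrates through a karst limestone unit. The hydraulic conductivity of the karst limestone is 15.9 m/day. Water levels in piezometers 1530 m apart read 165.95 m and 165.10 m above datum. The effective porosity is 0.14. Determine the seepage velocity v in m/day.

0.0631

Hydraulic gradient i = (165.95 − 165.10) / 1530 = 0.85 / 1530 = 0.0005556.
Darcy flux q = K · i = 15.90 × 0.0005556 = 0.008833 m/day.
Seepage velocity v = q / n_e = 0.008833 / 0.14 = 0.06310 m/day.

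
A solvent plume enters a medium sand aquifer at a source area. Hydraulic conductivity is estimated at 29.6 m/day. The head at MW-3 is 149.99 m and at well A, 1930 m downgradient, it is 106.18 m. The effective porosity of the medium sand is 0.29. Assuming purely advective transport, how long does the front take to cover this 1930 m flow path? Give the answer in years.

Hydraulic gradient i = (149.99 − 106.18) / 1930 = 43.81 / 1930 = 0.02270.
Darcy flux q = K · i = 29.60 × 0.02270 = 0.6719 m/day.
Seepage velocity v = q / n_e = 0.6719 / 0.29 = 2.317 m/day.
Travel time t = L / v = 1930 / 2.317 = 833.0 days = 2.281 years.

2.28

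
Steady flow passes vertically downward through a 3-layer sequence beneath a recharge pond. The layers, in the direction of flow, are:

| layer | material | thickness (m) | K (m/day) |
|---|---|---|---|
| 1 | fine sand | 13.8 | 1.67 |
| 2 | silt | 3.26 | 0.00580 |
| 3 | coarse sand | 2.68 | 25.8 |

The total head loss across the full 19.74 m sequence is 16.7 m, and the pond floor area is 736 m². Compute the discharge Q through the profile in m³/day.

Flow is perpendicular to layering, so the layers act in series and the equivalent K is the thickness-weighted harmonic mean.
Total thickness L = 13.8 + 3.26 + 2.68 = 19.74 m.
Σ(b_i/K_i) = 13.8/1.67 + 3.26/0.00580 + 2.68/25.8 = 570.4 d.
K_eq = L / Σ(b_i/K_i) = 19.74 / 570.4 = 0.03461 m/day.
Q = K_eq · A · (Δh/L) = 0.03461 × 736 × (16.7/19.74) = 21.55 m³/day.

21.5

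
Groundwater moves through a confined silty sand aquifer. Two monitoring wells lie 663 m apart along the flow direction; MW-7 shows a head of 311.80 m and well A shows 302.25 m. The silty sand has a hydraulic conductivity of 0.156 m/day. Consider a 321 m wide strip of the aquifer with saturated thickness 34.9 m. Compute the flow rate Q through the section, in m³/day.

Cross-sectional area A = 321 × 34.9 = 11203 m².
Hydraulic gradient i = (311.80 − 302.25) / 663 = 9.55 / 663 = 0.01440.
Darcy's law: Q = K · A · i = 0.1560 × 11203 × 0.01440 = 25.17 m³/day.

25.2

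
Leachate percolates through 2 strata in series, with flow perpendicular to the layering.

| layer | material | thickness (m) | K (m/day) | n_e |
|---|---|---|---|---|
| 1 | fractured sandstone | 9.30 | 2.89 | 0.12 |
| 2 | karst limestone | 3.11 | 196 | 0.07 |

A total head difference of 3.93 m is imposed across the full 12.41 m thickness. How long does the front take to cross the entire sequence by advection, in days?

With flow normal to the layers, continuity requires the same specific discharge q through every layer.
Σ(b_i/K_i) = 9.30/2.89 + 3.11/196 = 3.234 d.
q = Δh / Σ(b_i/K_i) = 3.93 / 3.234 = 1.215 m/day.
In each layer the seepage velocity is v_i = q/n_i, so the layer transit time is t_i = b_i·n_i / q:
  layer 1 (fractured sandstone): t_1 = 9.30 × 0.12 / 1.215 = 0.9183 d
  layer 2 (karst limestone): t_2 = 3.11 × 0.07 / 1.215 = 0.1791 d
Total t = Σ t_i = 1.097 days.

1.10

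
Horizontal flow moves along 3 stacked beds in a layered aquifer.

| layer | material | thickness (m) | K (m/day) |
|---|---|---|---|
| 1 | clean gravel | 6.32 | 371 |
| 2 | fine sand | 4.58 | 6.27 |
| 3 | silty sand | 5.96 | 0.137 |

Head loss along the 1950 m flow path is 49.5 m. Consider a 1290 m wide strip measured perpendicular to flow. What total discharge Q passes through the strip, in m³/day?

Flow is parallel to layering, so each bed carries its own Darcy discharge and the transmissivities add.
Σ(K_i·b_i) = 371×6.32 + 6.27×4.58 + 0.137×5.96 = 2374 m²/day.
Hydraulic gradient i = Δh / L = 49.5 / 1950 = 0.02538.
Q = Σ(K_i·b_i) · W · i = 2374 × 1290 × 0.02538 = 77748 m³/day.

77700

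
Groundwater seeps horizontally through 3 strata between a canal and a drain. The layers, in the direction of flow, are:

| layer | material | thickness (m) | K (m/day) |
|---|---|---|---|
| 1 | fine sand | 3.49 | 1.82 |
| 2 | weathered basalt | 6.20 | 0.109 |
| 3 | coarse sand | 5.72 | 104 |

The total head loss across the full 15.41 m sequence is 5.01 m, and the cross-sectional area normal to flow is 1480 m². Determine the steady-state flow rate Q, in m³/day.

126

Flow is perpendicular to layering, so the layers act in series and the equivalent K is the thickness-weighted harmonic mean.
Total thickness L = 3.49 + 6.20 + 5.72 = 15.41 m.
Σ(b_i/K_i) = 3.49/1.82 + 6.20/0.109 + 5.72/104 = 58.85 d.
K_eq = L / Σ(b_i/K_i) = 15.41 / 58.85 = 0.2618 m/day.
Q = K_eq · A · (Δh/L) = 0.2618 × 1480 × (5.01/15.41) = 126.0 m³/day.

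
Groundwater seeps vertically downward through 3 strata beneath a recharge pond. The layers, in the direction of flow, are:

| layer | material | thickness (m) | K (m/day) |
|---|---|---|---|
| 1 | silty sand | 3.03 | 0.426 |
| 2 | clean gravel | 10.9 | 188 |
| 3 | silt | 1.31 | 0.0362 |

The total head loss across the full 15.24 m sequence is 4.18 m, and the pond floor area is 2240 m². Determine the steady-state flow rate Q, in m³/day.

216

Flow is perpendicular to layering, so the layers act in series and the equivalent K is the thickness-weighted harmonic mean.
Total thickness L = 3.03 + 10.9 + 1.31 = 15.24 m.
Σ(b_i/K_i) = 3.03/0.426 + 10.9/188 + 1.31/0.0362 = 43.36 d.
K_eq = L / Σ(b_i/K_i) = 15.24 / 43.36 = 0.3515 m/day.
Q = K_eq · A · (Δh/L) = 0.3515 × 2240 × (4.18/15.24) = 215.9 m³/day.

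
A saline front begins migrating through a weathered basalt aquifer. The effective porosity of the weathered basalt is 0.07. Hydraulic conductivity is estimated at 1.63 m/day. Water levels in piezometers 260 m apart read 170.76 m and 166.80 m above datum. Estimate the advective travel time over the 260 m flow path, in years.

2.01

Hydraulic gradient i = (170.76 − 166.80) / 260 = 3.96 / 260 = 0.01523.
Darcy flux q = K · i = 1.630 × 0.01523 = 0.02483 m/day.
Seepage velocity v = q / n_e = 0.02483 / 0.07 = 0.3547 m/day.
Travel time t = L / v = 260 / 0.3547 = 733.1 days = 2.007 years.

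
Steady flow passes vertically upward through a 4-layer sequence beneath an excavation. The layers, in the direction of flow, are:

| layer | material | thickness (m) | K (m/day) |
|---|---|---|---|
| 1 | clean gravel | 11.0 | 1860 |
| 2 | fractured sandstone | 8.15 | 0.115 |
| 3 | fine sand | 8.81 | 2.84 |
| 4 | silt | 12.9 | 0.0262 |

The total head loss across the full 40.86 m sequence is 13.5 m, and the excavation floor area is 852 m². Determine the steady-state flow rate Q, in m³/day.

20.3

Flow is perpendicular to layering, so the layers act in series and the equivalent K is the thickness-weighted harmonic mean.
Total thickness L = 11.0 + 8.15 + 8.81 + 12.9 = 40.86 m.
Σ(b_i/K_i) = 11.0/1860 + 8.15/0.115 + 8.81/2.84 + 12.9/0.0262 = 566.3 d.
K_eq = L / Σ(b_i/K_i) = 40.86 / 566.3 = 0.07215 m/day.
Q = K_eq · A · (Δh/L) = 0.07215 × 852 × (13.5/40.86) = 20.31 m³/day.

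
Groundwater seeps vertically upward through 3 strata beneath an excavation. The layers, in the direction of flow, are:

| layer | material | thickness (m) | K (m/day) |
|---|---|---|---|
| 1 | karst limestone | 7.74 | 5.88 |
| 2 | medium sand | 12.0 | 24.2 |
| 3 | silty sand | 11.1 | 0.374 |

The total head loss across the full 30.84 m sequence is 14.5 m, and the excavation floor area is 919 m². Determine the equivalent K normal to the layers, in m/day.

0.979

Flow is perpendicular to layering, so the layers act in series and the equivalent K is the thickness-weighted harmonic mean.
Total thickness L = 7.74 + 12.0 + 11.1 = 30.84 m.
Σ(b_i/K_i) = 7.74/5.88 + 12.0/24.2 + 11.1/0.374 = 31.49 d.
K_eq = L / Σ(b_i/K_i) = 30.84 / 31.49 = 0.9793 m/day.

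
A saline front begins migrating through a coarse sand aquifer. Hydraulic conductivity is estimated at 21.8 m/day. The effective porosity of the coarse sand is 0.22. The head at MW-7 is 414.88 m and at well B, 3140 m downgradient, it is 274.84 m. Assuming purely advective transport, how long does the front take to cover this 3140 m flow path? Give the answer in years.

Hydraulic gradient i = (414.88 − 274.84) / 3140 = 140.04 / 3140 = 0.04460.
Darcy flux q = K · i = 21.80 × 0.04460 = 0.9723 m/day.
Seepage velocity v = q / n_e = 0.9723 / 0.22 = 4.419 m/day.
Travel time t = L / v = 3140 / 4.419 = 710.5 days = 1.945 years.

1.95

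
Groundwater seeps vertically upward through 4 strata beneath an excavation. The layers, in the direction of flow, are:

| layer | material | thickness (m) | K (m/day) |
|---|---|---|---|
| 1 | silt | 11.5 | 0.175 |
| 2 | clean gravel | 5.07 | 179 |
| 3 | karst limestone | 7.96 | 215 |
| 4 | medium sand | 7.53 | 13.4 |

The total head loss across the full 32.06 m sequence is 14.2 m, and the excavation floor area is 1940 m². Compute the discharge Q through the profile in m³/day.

Flow is perpendicular to layering, so the layers act in series and the equivalent K is the thickness-weighted harmonic mean.
Total thickness L = 11.5 + 5.07 + 7.96 + 7.53 = 32.06 m.
Σ(b_i/K_i) = 11.5/0.175 + 5.07/179 + 7.96/215 + 7.53/13.4 = 66.34 d.
K_eq = L / Σ(b_i/K_i) = 32.06 / 66.34 = 0.4833 m/day.
Q = K_eq · A · (Δh/L) = 0.4833 × 1940 × (14.2/32.06) = 415.2 m³/day.

415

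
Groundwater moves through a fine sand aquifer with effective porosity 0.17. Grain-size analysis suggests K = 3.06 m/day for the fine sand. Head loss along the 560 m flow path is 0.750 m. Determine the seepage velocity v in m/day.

0.0241

Hydraulic gradient i = Δh / L = 0.750 / 560 = 0.001339.
Darcy flux q = K · i = 3.060 × 0.001339 = 0.004098 m/day.
Seepage velocity v = q / n_e = 0.004098 / 0.17 = 0.02411 m/day.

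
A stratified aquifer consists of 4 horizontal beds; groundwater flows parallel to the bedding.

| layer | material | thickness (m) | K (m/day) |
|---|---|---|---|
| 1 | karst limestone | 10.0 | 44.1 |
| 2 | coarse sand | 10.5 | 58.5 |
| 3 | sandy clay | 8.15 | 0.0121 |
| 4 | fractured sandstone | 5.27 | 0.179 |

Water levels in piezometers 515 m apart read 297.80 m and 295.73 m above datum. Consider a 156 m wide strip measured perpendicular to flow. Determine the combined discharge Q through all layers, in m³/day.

Flow is parallel to layering, so each bed carries its own Darcy discharge and the transmissivities add.
Σ(K_i·b_i) = 44.1×10.0 + 58.5×10.5 + 0.0121×8.15 + 0.179×5.27 = 1056 m²/day.
Hydraulic gradient i = (297.80 − 295.73) / 515 = 2.07 / 515 = 0.004019.
Q = Σ(K_i·b_i) · W · i = 1056 × 156 × 0.004019 = 662.3 m³/day.

662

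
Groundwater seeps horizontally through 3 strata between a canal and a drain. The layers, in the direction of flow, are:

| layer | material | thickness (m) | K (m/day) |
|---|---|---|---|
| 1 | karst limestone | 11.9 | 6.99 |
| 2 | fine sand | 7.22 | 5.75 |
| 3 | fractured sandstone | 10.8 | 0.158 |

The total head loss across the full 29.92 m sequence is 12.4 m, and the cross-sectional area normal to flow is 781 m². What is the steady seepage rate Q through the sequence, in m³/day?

136

Flow is perpendicular to layering, so the layers act in series and the equivalent K is the thickness-weighted harmonic mean.
Total thickness L = 11.9 + 7.22 + 10.8 = 29.92 m.
Σ(b_i/K_i) = 11.9/6.99 + 7.22/5.75 + 10.8/0.158 = 71.31 d.
K_eq = L / Σ(b_i/K_i) = 29.92 / 71.31 = 0.4196 m/day.
Q = K_eq · A · (Δh/L) = 0.4196 × 781 × (12.4/29.92) = 135.8 m³/day.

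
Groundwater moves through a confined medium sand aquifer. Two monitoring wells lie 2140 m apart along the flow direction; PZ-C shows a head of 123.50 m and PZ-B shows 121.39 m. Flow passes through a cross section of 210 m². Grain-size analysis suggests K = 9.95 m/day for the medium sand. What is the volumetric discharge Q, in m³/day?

2.06

Hydraulic gradient i = (123.50 − 121.39) / 2140 = 2.11 / 2140 = 0.0009860.
Darcy's law: Q = K · A · i = 9.950 × 210.0 × 0.0009860 = 2.060 m³/day.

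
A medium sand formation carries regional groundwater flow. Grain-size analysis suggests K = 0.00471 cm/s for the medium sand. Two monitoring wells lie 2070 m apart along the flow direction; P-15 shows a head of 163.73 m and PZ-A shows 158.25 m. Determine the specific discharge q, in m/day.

0.0108

Convert K: 0.00471 cm/s × 864 = 4.069 m/day.
Hydraulic gradient i = (163.73 − 158.25) / 2070 = 5.48 / 2070 = 0.002647.
Specific discharge q = K · i = 4.069 × 0.002647 = 0.01077 m/day.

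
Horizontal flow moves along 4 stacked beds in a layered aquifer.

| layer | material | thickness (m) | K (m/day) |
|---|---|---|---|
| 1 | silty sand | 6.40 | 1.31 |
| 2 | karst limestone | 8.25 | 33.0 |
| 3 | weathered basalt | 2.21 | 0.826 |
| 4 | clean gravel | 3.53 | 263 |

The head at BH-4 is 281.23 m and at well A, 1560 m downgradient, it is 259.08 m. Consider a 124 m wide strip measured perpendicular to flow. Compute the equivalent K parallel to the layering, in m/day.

59.4

Flow is parallel to layering, so each bed carries its own Darcy discharge and the transmissivities add.
Σ(K_i·b_i) = 1.31×6.40 + 33.0×8.25 + 0.826×2.21 + 263×3.53 = 1211 m²/day.
Total thickness b = 20.39 m, so K_eq = Σ(K_i·b_i)/b = 59.38 m/day.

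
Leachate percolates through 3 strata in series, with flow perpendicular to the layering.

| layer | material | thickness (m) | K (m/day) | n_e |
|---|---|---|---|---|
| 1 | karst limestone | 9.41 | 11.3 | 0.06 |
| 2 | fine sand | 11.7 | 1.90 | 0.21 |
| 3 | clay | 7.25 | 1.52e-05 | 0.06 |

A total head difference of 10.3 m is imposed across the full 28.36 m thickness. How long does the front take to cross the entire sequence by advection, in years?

438

With flow normal to the layers, continuity requires the same specific discharge q through every layer.
Σ(b_i/K_i) = 9.41/11.3 + 11.7/1.90 + 7.25/1.52e-05 = 4.770e+05 d.
q = Δh / Σ(b_i/K_i) = 10.3 / 4.770e+05 = 2.159e-05 m/day.
In each layer the seepage velocity is v_i = q/n_i, so the layer transit time is t_i = b_i·n_i / q:
  layer 1 (karst limestone): t_1 = 9.41 × 0.06 / 2.159e-05 = 26146 d
  layer 2 (fine sand): t_2 = 11.7 × 0.21 / 2.159e-05 = 1.138e+05 d
  layer 3 (clay): t_3 = 7.25 × 0.06 / 2.159e-05 = 20144 d
Total t = Σ t_i = 1.601e+05 days = 438.3 years.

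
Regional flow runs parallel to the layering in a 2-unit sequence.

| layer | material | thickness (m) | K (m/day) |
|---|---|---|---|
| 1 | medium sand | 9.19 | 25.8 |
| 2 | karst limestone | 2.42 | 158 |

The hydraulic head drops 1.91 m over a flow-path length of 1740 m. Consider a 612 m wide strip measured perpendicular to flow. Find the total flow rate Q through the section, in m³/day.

Flow is parallel to layering, so each bed carries its own Darcy discharge and the transmissivities add.
Σ(K_i·b_i) = 25.8×9.19 + 158×2.42 = 619.5 m²/day.
Hydraulic gradient i = Δh / L = 1.91 / 1740 = 0.001098.
Q = Σ(K_i·b_i) · W · i = 619.5 × 612 × 0.001098 = 416.2 m³/day.

416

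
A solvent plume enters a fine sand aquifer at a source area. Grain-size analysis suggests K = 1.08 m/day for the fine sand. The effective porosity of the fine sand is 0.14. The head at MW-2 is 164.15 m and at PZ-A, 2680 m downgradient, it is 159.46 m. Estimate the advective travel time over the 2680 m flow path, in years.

Hydraulic gradient i = (164.15 − 159.46) / 2680 = 4.69 / 2680 = 0.001750.
Darcy flux q = K · i = 1.080 × 0.001750 = 0.001890 m/day.
Seepage velocity v = q / n_e = 0.001890 / 0.14 = 0.01350 m/day.
Travel time t = L / v = 2680 / 0.01350 = 1.985e+05 days = 543.5 years.

544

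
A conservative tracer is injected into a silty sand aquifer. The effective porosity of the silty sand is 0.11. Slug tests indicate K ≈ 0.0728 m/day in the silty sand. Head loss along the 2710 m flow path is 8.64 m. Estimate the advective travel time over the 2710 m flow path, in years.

3520

Hydraulic gradient i = Δh / L = 8.64 / 2710 = 0.003188.
Darcy flux q = K · i = 0.07280 × 0.003188 = 0.0002321 m/day.
Seepage velocity v = q / n_e = 0.0002321 / 0.11 = 0.002110 m/day.
Travel time t = L / v = 2710 / 0.002110 = 1.284e+06 days = 3516 years.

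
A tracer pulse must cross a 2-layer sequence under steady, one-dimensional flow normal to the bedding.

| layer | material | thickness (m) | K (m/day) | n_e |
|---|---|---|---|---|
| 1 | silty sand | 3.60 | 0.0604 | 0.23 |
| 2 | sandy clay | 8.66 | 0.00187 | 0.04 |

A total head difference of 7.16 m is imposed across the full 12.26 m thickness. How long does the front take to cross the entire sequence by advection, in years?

2.11

With flow normal to the layers, continuity requires the same specific discharge q through every layer.
Σ(b_i/K_i) = 3.60/0.0604 + 8.66/0.00187 = 4691 d.
q = Δh / Σ(b_i/K_i) = 7.16 / 4691 = 0.001526 m/day.
In each layer the seepage velocity is v_i = q/n_i, so the layer transit time is t_i = b_i·n_i / q:
  layer 1 (silty sand): t_1 = 3.60 × 0.23 / 0.001526 = 542.4 d
  layer 2 (sandy clay): t_2 = 8.66 × 0.04 / 0.001526 = 226.9 d
Total t = Σ t_i = 769.4 days = 2.106 years.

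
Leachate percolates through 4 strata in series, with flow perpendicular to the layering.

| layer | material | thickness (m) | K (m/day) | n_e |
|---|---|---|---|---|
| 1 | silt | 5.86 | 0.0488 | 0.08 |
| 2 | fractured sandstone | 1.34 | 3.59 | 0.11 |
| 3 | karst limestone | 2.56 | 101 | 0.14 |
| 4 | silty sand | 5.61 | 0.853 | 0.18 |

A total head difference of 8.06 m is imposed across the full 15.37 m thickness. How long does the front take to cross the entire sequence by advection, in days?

With flow normal to the layers, continuity requires the same specific discharge q through every layer.
Σ(b_i/K_i) = 5.86/0.0488 + 1.34/3.59 + 2.56/101 + 5.61/0.853 = 127.1 d.
q = Δh / Σ(b_i/K_i) = 8.06 / 127.1 = 0.06344 m/day.
In each layer the seepage velocity is v_i = q/n_i, so the layer transit time is t_i = b_i·n_i / q:
  layer 1 (silt): t_1 = 5.86 × 0.08 / 0.06344 = 7.390 d
  layer 2 (fractured sandstone): t_2 = 1.34 × 0.11 / 0.06344 = 2.324 d
  layer 3 (karst limestone): t_3 = 2.56 × 0.14 / 0.06344 = 5.650 d
  layer 4 (silty sand): t_4 = 5.61 × 0.18 / 0.06344 = 15.92 d
Total t = Σ t_i = 31.28 days.

31.3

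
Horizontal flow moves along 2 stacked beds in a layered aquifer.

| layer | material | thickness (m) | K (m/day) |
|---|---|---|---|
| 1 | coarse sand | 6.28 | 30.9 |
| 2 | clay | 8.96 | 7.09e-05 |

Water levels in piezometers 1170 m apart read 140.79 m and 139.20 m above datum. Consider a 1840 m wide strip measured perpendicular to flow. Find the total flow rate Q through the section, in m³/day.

Flow is parallel to layering, so each bed carries its own Darcy discharge and the transmissivities add.
Σ(K_i·b_i) = 30.9×6.28 + 7.09e-05×8.96 = 194.1 m²/day.
Hydraulic gradient i = (140.79 − 139.20) / 1170 = 1.59 / 1170 = 0.001359.
Q = Σ(K_i·b_i) · W · i = 194.1 × 1840 × 0.001359 = 485.2 m³/day.

485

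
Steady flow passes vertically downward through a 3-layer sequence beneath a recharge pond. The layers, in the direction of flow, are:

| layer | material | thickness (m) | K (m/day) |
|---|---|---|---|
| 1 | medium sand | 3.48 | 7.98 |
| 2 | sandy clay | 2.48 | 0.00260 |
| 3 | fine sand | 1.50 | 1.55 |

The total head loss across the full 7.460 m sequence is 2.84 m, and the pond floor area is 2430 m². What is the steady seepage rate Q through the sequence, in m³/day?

7.22

Flow is perpendicular to layering, so the layers act in series and the equivalent K is the thickness-weighted harmonic mean.
Total thickness L = 3.48 + 2.48 + 1.50 = 7.460 m.
Σ(b_i/K_i) = 3.48/7.98 + 2.48/0.00260 + 1.50/1.55 = 955.2 d.
K_eq = L / Σ(b_i/K_i) = 7.460 / 955.2 = 0.007809 m/day.
Q = K_eq · A · (Δh/L) = 0.007809 × 2430 × (2.84/7.460) = 7.224 m³/day.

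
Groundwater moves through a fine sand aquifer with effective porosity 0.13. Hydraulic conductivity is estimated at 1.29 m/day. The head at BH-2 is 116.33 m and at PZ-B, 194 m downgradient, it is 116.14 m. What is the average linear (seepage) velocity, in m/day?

0.00972

Hydraulic gradient i = (116.33 − 116.14) / 194 = 0.19 / 194 = 0.0009794.
Darcy flux q = K · i = 1.290 × 0.0009794 = 0.001263 m/day.
Seepage velocity v = q / n_e = 0.001263 / 0.13 = 0.009718 m/day.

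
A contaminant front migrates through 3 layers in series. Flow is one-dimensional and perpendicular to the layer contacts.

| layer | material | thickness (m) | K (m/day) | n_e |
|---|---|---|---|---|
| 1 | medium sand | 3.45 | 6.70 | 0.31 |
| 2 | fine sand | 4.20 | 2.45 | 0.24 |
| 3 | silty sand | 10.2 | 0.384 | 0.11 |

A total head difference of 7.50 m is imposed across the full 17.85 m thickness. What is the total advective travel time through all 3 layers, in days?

With flow normal to the layers, continuity requires the same specific discharge q through every layer.
Σ(b_i/K_i) = 3.45/6.70 + 4.20/2.45 + 10.2/0.384 = 28.79 d.
q = Δh / Σ(b_i/K_i) = 7.50 / 28.79 = 0.2605 m/day.
In each layer the seepage velocity is v_i = q/n_i, so the layer transit time is t_i = b_i·n_i / q:
  layer 1 (medium sand): t_1 = 3.45 × 0.31 / 0.2605 = 4.106 d
  layer 2 (fine sand): t_2 = 4.20 × 0.24 / 0.2605 = 3.870 d
  layer 3 (silty sand): t_3 = 10.2 × 0.11 / 0.2605 = 4.307 d
Total t = Σ t_i = 12.28 days.

12.3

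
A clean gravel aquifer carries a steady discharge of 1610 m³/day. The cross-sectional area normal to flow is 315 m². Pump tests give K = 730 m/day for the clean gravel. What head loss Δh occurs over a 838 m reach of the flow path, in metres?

From Q = K·A·i, i = Q / (K·A) = 1610 / (730.0 × 315.0) = 0.007002.
Head loss Δh = i · L = 0.007002 × 838 = 5.867 m.

5.87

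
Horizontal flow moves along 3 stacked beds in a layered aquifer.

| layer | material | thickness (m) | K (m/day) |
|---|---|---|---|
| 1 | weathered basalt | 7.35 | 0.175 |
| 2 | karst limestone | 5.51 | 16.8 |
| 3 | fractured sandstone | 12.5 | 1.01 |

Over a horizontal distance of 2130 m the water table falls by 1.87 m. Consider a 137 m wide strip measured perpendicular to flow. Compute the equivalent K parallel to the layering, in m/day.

4.20

Flow is parallel to layering, so each bed carries its own Darcy discharge and the transmissivities add.
Σ(K_i·b_i) = 0.175×7.35 + 16.8×5.51 + 1.01×12.5 = 106.5 m²/day.
Total thickness b = 25.36 m, so K_eq = Σ(K_i·b_i)/b = 4.199 m/day.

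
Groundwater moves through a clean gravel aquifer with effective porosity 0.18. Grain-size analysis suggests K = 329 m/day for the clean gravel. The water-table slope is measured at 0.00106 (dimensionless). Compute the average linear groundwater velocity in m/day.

Hydraulic gradient i = 0.00106.
Darcy flux q = K · i = 329.0 × 0.001060 = 0.3487 m/day.
Seepage velocity v = q / n_e = 0.3487 / 0.18 = 1.937 m/day.

1.94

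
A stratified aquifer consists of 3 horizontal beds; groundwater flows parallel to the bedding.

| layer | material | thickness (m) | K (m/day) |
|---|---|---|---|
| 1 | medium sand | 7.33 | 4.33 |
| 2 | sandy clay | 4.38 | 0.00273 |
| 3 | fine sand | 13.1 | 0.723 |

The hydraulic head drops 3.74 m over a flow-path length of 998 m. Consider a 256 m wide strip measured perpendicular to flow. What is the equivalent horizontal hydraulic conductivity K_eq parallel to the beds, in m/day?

Flow is parallel to layering, so each bed carries its own Darcy discharge and the transmissivities add.
Σ(K_i·b_i) = 4.33×7.33 + 0.00273×4.38 + 0.723×13.1 = 41.22 m²/day.
Total thickness b = 24.81 m, so K_eq = Σ(K_i·b_i)/b = 1.662 m/day.

1.66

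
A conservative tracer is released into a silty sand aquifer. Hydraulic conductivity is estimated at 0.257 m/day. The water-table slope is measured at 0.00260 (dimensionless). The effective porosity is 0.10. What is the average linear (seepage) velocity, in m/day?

0.00668

Hydraulic gradient i = 0.00260.
Darcy flux q = K · i = 0.2570 × 0.002600 = 0.0006682 m/day.
Seepage velocity v = q / n_e = 0.0006682 / 0.10 = 0.006682 m/day.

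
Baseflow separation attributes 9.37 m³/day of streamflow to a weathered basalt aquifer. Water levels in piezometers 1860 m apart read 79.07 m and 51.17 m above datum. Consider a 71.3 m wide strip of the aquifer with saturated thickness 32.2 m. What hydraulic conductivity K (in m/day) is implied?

0.272

Cross-sectional area A = 71.3 × 32.2 = 2296 m².
Hydraulic gradient i = (79.07 − 51.17) / 1860 = 27.9 / 1860 = 0.01500.
From Q = K·A·i, K = Q / (A·i) = 9.37 / (2296 × 0.01500) = 0.2721 m/day.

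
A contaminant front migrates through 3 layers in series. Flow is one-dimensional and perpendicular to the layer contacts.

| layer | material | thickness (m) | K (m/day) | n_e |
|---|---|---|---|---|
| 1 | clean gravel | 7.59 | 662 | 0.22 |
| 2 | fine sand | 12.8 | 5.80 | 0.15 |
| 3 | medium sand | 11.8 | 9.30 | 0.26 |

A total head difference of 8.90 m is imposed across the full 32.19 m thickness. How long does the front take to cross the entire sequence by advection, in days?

2.61

With flow normal to the layers, continuity requires the same specific discharge q through every layer.
Σ(b_i/K_i) = 7.59/662 + 12.8/5.80 + 11.8/9.30 = 3.487 d.
q = Δh / Σ(b_i/K_i) = 8.90 / 3.487 = 2.552 m/day.
In each layer the seepage velocity is v_i = q/n_i, so the layer transit time is t_i = b_i·n_i / q:
  layer 1 (clean gravel): t_1 = 7.59 × 0.22 / 2.552 = 0.6543 d
  layer 2 (fine sand): t_2 = 12.8 × 0.15 / 2.552 = 0.7523 d
  layer 3 (medium sand): t_3 = 11.8 × 0.26 / 2.552 = 1.202 d
Total t = Σ t_i = 2.609 days.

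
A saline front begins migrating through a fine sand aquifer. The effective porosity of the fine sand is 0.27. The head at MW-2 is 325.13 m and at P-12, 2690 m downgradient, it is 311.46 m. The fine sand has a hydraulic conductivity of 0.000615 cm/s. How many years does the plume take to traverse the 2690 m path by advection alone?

736

Convert K: 0.000615 cm/s × 864 = 0.5314 m/day.
Hydraulic gradient i = (325.13 − 311.46) / 2690 = 13.67 / 2690 = 0.005082.
Darcy flux q = K · i = 0.5314 × 0.005082 = 0.002700 m/day.
Seepage velocity v = q / n_e = 0.002700 / 0.27 = 0.01000 m/day.
Travel time t = L / v = 2690 / 0.01000 = 2.690e+05 days = 736.4 years.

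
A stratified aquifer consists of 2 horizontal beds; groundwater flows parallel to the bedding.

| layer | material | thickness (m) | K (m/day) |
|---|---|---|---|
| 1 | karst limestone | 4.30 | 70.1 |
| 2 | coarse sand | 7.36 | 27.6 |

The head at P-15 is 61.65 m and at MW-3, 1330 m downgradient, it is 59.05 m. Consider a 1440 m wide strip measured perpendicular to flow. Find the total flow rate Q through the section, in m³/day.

1420

Flow is parallel to layering, so each bed carries its own Darcy discharge and the transmissivities add.
Σ(K_i·b_i) = 70.1×4.30 + 27.6×7.36 = 504.6 m²/day.
Hydraulic gradient i = (61.65 − 59.05) / 1330 = 2.6 / 1330 = 0.001955.
Q = Σ(K_i·b_i) · W · i = 504.6 × 1440 × 0.001955 = 1420 m³/day.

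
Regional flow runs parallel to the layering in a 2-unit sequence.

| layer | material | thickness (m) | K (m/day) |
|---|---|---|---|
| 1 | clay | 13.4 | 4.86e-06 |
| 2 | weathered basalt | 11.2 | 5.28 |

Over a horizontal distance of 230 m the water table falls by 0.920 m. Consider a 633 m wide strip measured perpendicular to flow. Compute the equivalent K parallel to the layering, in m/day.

2.40

Flow is parallel to layering, so each bed carries its own Darcy discharge and the transmissivities add.
Σ(K_i·b_i) = 4.86e-06×13.4 + 5.28×11.2 = 59.14 m²/day.
Total thickness b = 24.60 m, so K_eq = Σ(K_i·b_i)/b = 2.404 m/day.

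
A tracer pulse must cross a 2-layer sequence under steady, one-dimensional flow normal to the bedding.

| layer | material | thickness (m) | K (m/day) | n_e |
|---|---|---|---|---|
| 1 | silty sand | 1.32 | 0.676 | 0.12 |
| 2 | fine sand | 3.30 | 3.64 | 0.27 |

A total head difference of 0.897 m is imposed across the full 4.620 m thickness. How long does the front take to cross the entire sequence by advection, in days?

With flow normal to the layers, continuity requires the same specific discharge q through every layer.
Σ(b_i/K_i) = 1.32/0.676 + 3.30/3.64 = 2.859 d.
q = Δh / Σ(b_i/K_i) = 0.897 / 2.859 = 0.3137 m/day.
In each layer the seepage velocity is v_i = q/n_i, so the layer transit time is t_i = b_i·n_i / q:
  layer 1 (silty sand): t_1 = 1.32 × 0.12 / 0.3137 = 0.5049 d
  layer 2 (fine sand): t_2 = 3.30 × 0.27 / 0.3137 = 2.840 d
Total t = Σ t_i = 3.345 days.

3.35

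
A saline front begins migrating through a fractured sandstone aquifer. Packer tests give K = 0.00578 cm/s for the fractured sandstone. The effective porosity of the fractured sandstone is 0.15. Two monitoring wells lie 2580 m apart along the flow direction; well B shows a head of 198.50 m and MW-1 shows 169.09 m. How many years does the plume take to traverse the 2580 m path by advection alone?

18.6

Convert K: 0.00578 cm/s × 864 = 4.994 m/day.
Hydraulic gradient i = (198.50 − 169.09) / 2580 = 29.41 / 2580 = 0.01140.
Darcy flux q = K · i = 4.994 × 0.01140 = 0.05693 m/day.
Seepage velocity v = q / n_e = 0.05693 / 0.15 = 0.3795 m/day.
Travel time t = L / v = 2580 / 0.3795 = 6798 days = 18.61 years.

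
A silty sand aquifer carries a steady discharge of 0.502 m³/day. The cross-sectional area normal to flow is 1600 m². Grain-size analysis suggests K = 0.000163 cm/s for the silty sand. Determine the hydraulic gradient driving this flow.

Convert K: 0.000163 cm/s × 864 = 0.1408 m/day.
From Q = K·A·i, i = Q / (K·A) = 0.502 / (0.1408 × 1600) = 0.002228.

0.00223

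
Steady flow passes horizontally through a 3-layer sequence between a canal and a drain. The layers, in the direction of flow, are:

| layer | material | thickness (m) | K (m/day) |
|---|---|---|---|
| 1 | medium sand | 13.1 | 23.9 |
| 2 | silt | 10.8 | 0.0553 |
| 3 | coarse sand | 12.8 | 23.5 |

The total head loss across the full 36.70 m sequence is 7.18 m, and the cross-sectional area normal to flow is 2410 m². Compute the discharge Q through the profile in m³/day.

Flow is perpendicular to layering, so the layers act in series and the equivalent K is the thickness-weighted harmonic mean.
Total thickness L = 13.1 + 10.8 + 12.8 = 36.70 m.
Σ(b_i/K_i) = 13.1/23.9 + 10.8/0.0553 + 12.8/23.5 = 196.4 d.
K_eq = L / Σ(b_i/K_i) = 36.70 / 196.4 = 0.1869 m/day.
Q = K_eq · A · (Δh/L) = 0.1869 × 2410 × (7.18/36.70) = 88.11 m³/day.

88.1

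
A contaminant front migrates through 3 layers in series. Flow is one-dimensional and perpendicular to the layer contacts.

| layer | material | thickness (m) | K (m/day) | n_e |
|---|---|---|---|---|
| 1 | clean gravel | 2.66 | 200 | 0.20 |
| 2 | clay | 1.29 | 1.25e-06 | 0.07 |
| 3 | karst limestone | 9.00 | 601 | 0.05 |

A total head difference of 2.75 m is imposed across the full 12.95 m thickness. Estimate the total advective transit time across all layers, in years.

1100

With flow normal to the layers, continuity requires the same specific discharge q through every layer.
Σ(b_i/K_i) = 2.66/200 + 1.29/1.25e-06 + 9.00/601 = 1.032e+06 d.
q = Δh / Σ(b_i/K_i) = 2.75 / 1.032e+06 = 2.665e-06 m/day.
In each layer the seepage velocity is v_i = q/n_i, so the layer transit time is t_i = b_i·n_i / q:
  layer 1 (clean gravel): t_1 = 2.66 × 0.20 / 2.665e-06 = 1.996e+05 d
  layer 2 (clay): t_2 = 1.29 × 0.07 / 2.665e-06 = 33887 d
  layer 3 (karst limestone): t_3 = 9.00 × 0.05 / 2.665e-06 = 1.689e+05 d
Total t = Σ t_i = 4.024e+05 days = 1102 years.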